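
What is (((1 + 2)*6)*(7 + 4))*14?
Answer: 2772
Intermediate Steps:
(((1 + 2)*6)*(7 + 4))*14 = ((3*6)*11)*14 = (18*11)*14 = 198*14 = 2772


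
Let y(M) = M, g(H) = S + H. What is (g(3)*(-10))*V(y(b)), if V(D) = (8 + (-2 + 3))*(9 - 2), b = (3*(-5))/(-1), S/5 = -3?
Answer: 7560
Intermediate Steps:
S = -15 (S = 5*(-3) = -15)
g(H) = -15 + H
b = 15 (b = -15*(-1) = 15)
V(D) = 63 (V(D) = (8 + 1)*7 = 9*7 = 63)
(g(3)*(-10))*V(y(b)) = ((-15 + 3)*(-10))*63 = -12*(-10)*63 = 120*63 = 7560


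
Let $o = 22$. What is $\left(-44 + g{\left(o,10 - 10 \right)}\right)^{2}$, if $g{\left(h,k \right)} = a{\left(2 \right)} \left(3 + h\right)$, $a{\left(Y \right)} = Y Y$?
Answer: $3136$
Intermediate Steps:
$a{\left(Y \right)} = Y^{2}$
$g{\left(h,k \right)} = 12 + 4 h$ ($g{\left(h,k \right)} = 2^{2} \left(3 + h\right) = 4 \left(3 + h\right) = 12 + 4 h$)
$\left(-44 + g{\left(o,10 - 10 \right)}\right)^{2} = \left(-44 + \left(12 + 4 \cdot 22\right)\right)^{2} = \left(-44 + \left(12 + 88\right)\right)^{2} = \left(-44 + 100\right)^{2} = 56^{2} = 3136$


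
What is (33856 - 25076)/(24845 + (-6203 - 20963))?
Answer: -8780/2321 ≈ -3.7829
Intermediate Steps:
(33856 - 25076)/(24845 + (-6203 - 20963)) = 8780/(24845 - 27166) = 8780/(-2321) = 8780*(-1/2321) = -8780/2321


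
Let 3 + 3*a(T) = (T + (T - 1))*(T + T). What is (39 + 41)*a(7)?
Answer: 14320/3 ≈ 4773.3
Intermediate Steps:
a(T) = -1 + 2*T*(-1 + 2*T)/3 (a(T) = -1 + ((T + (T - 1))*(T + T))/3 = -1 + ((T + (-1 + T))*(2*T))/3 = -1 + ((-1 + 2*T)*(2*T))/3 = -1 + (2*T*(-1 + 2*T))/3 = -1 + 2*T*(-1 + 2*T)/3)
(39 + 41)*a(7) = (39 + 41)*(-1 - ⅔*7 + (4/3)*7²) = 80*(-1 - 14/3 + (4/3)*49) = 80*(-1 - 14/3 + 196/3) = 80*(179/3) = 14320/3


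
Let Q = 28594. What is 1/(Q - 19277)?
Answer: 1/9317 ≈ 0.00010733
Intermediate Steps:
1/(Q - 19277) = 1/(28594 - 19277) = 1/9317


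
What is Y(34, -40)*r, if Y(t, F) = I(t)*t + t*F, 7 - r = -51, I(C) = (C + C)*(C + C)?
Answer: 9039648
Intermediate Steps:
I(C) = 4*C² (I(C) = (2*C)*(2*C) = 4*C²)
r = 58 (r = 7 - 1*(-51) = 7 + 51 = 58)
Y(t, F) = 4*t³ + F*t (Y(t, F) = (4*t²)*t + t*F = 4*t³ + F*t)
Y(34, -40)*r = (34*(-40 + 4*34²))*58 = (34*(-40 + 4*1156))*58 = (34*(-40 + 4624))*58 = (34*4584)*58 = 155856*58 = 9039648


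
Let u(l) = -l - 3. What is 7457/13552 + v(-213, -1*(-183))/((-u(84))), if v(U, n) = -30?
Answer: 80733/393008 ≈ 0.20542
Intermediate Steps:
u(l) = -3 - l
7457/13552 + v(-213, -1*(-183))/((-u(84))) = 7457/13552 - 30*(-1/(-3 - 1*84)) = 7457*(1/13552) - 30*(-1/(-3 - 84)) = 7457/13552 - 30/((-1*(-87))) = 7457/13552 - 30/87 = 7457/13552 - 30*1/87 = 7457/13552 - 10/29 = 80733/393008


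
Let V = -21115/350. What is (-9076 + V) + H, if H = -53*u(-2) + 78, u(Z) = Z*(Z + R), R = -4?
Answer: -678603/70 ≈ -9694.3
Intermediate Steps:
u(Z) = Z*(-4 + Z) (u(Z) = Z*(Z - 4) = Z*(-4 + Z))
H = -558 (H = -(-106)*(-4 - 2) + 78 = -(-106)*(-6) + 78 = -53*12 + 78 = -636 + 78 = -558)
V = -4223/70 (V = -21115*1/350 = -4223/70 ≈ -60.329)
(-9076 + V) + H = (-9076 - 4223/70) - 558 = -639543/70 - 558 = -678603/70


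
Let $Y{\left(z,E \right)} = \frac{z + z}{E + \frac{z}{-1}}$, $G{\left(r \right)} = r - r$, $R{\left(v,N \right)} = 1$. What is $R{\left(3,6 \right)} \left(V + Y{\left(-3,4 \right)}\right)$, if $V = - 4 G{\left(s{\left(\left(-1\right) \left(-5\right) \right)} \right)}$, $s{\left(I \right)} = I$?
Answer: $- \frac{6}{7} \approx -0.85714$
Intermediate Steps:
$G{\left(r \right)} = 0$
$V = 0$ ($V = \left(-4\right) 0 = 0$)
$Y{\left(z,E \right)} = \frac{2 z}{E - z}$ ($Y{\left(z,E \right)} = \frac{2 z}{E + z \left(-1\right)} = \frac{2 z}{E - z}$)
$R{\left(3,6 \right)} \left(V + Y{\left(-3,4 \right)}\right) = 1 \left(0 + 2 \left(-3\right) \frac{1}{4 - -3}\right) = 1 \left(0 + 2 \left(-3\right) \frac{1}{4 + 3}\right) = 1 \left(0 + 2 \left(-3\right) \frac{1}{7}\right) = 1 \left(0 - \frac{6}{7}\right) = 1 \left(- \frac{6}{7}\right) = - \frac{6}{7}$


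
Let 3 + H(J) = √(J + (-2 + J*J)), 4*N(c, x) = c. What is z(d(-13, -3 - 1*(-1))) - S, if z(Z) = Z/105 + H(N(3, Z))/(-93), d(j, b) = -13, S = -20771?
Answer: 67609307/3255 - I*√11/372 ≈ 20771.0 - 0.0089157*I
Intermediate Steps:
N(c, x) = c/4
H(J) = -3 + √(-2 + J + J²) (H(J) = -3 + √(J + (-2 + J*J)) = -3 + √(J + (-2 + J²)) = -3 + √(-2 + J + J²))
z(Z) = 1/31 + Z/105 - I*√11/372 (z(Z) = Z/105 + (-3 + √(-2 + (¼)*3 + ((¼)*3)²))/(-93) = Z*(1/105) + (-3 + √(-2 + ¾ + (¾)²))*(-1/93) = Z/105 + (-3 + √(-2 + ¾ + 9/16))*(-1/93) = Z/105 + (-3 + √(-11/16))*(-1/93) = Z/105 + (-3 + I*√11/4)*(-1/93) = Z/105 + (1/31 - I*√11/372) = 1/31 + Z/105 - I*√11/372)
z(d(-13, -3 - 1*(-1))) - S = (1/31 + (1/105)*(-13) - I*√11/372) - 1*(-20771) = (1/31 - 13/105 - I*√11/372) + 20771 = (-298/3255 - I*√11/372) + 20771 = 67609307/3255 - I*√11/372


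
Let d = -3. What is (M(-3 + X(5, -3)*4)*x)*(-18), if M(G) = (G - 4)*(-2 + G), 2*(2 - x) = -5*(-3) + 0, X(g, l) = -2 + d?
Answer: 66825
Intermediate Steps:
X(g, l) = -5 (X(g, l) = -2 - 3 = -5)
x = -11/2 (x = 2 - (-5*(-3) + 0)/2 = 2 - (15 + 0)/2 = 2 - ½*15 = 2 - 15/2 = -11/2 ≈ -5.5000)
M(G) = (-4 + G)*(-2 + G)
(M(-3 + X(5, -3)*4)*x)*(-18) = ((8 + (-3 - 5*4)² - 6*(-3 - 5*4))*(-11/2))*(-18) = ((8 + (-3 - 20)² - 6*(-3 - 20))*(-11/2))*(-18) = ((8 + (-23)² - 6*(-23))*(-11/2))*(-18) = ((8 + 529 + 138)*(-11/2))*(-18) = (675*(-11/2))*(-18) = -7425/2*(-18) = 66825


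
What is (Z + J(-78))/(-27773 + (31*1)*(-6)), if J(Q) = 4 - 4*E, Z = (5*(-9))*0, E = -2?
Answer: -12/27959 ≈ -0.00042920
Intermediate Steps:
Z = 0 (Z = -45*0 = 0)
J(Q) = 12 (J(Q) = 4 - 4*(-2) = 4 + 8 = 12)
(Z + J(-78))/(-27773 + (31*1)*(-6)) = (0 + 12)/(-27773 + (31*1)*(-6)) = 12/(-27773 + 31*(-6)) = 12/(-27773 - 186) = 12/(-27959) = 12*(-1/27959) = -12/27959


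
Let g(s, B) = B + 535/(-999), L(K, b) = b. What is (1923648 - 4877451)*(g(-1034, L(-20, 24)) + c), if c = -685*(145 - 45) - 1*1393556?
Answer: 1438079177824303/333 ≈ 4.3186e+12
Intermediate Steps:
c = -1462056 (c = -685*100 - 1393556 = -68500 - 1393556 = -1462056)
g(s, B) = -535/999 + B (g(s, B) = B + 535*(-1/999) = B - 535/999 = -535/999 + B)
(1923648 - 4877451)*(g(-1034, L(-20, 24)) + c) = (1923648 - 4877451)*((-535/999 + 24) - 1462056) = -2953803*(23441/999 - 1462056) = -2953803*(-1460570503/999) = 1438079177824303/333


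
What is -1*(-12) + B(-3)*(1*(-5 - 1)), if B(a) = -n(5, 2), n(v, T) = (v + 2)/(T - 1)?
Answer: 54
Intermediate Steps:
n(v, T) = (2 + v)/(-1 + T)
B(a) = -7 (B(a) = -(2 + 5)/(-1 + 2) = -7/1 = -7)
-1*(-12) + B(-3)*(1*(-5 - 1)) = -1*(-12) - 7*(-5 - 1) = 12 - 7*(-6) = 12 + 42 = 54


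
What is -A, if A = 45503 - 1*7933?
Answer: -37570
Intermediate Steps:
A = 37570 (A = 45503 - 7933 = 37570)
-A = -1*37570 = -37570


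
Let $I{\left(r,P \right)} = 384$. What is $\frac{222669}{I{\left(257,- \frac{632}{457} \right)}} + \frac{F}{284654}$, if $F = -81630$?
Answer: $\frac{10558712601}{18217856} \approx 579.58$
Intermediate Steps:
$\frac{222669}{I{\left(257,- \frac{632}{457} \right)}} + \frac{F}{284654} = \frac{222669}{384} - \frac{81630}{284654} = 222669 \cdot \frac{1}{384} - \frac{40815}{142327} = \frac{74223}{128} - \frac{40815}{142327} = \frac{10558712601}{18217856}$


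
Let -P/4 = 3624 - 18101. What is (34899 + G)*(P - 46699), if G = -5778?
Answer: 326417289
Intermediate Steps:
P = 57908 (P = -4*(3624 - 18101) = -4*(-14477) = 57908)
(34899 + G)*(P - 46699) = (34899 - 5778)*(57908 - 46699) = 29121*11209 = 326417289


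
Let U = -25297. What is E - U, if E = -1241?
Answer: 24056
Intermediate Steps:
E - U = -1241 - 1*(-25297) = -1241 + 25297 = 24056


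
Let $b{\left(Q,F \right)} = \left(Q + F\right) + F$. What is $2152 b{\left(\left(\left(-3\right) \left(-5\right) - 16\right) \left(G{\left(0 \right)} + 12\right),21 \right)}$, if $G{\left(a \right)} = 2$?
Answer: $60256$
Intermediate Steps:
$b{\left(Q,F \right)} = Q + 2 F$ ($b{\left(Q,F \right)} = \left(F + Q\right) + F = Q + 2 F$)
$2152 b{\left(\left(\left(-3\right) \left(-5\right) - 16\right) \left(G{\left(0 \right)} + 12\right),21 \right)} = 2152 \left(\left(\left(-3\right) \left(-5\right) - 16\right) \left(2 + 12\right) + 2 \cdot 21\right) = 2152 \left(\left(15 - 16\right) 14 + 42\right) = 2152 \left(\left(-1\right) 14 + 42\right) = 2152 \left(-14 + 42\right) = 2152 \cdot 28 = 60256$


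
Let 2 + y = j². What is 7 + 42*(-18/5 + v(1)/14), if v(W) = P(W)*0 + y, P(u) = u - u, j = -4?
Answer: -511/5 ≈ -102.20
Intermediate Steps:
P(u) = 0
y = 14 (y = -2 + (-4)² = -2 + 16 = 14)
v(W) = 14 (v(W) = 0*0 + 14 = 0 + 14 = 14)
7 + 42*(-18/5 + v(1)/14) = 7 + 42*(-18/5 + 14/14) = 7 + 42*(-18*⅕ + 14*(1/14)) = 7 + 42*(-18/5 + 1) = 7 + 42*(-13/5) = 7 - 546/5 = -511/5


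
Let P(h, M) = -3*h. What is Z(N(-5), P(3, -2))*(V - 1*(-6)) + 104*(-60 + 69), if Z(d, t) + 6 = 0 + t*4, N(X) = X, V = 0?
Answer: 684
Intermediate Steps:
Z(d, t) = -6 + 4*t (Z(d, t) = -6 + (0 + t*4) = -6 + (0 + 4*t) = -6 + 4*t)
Z(N(-5), P(3, -2))*(V - 1*(-6)) + 104*(-60 + 69) = (-6 + 4*(-3*3))*(0 - 1*(-6)) + 104*(-60 + 69) = (-6 + 4*(-9))*(0 + 6) + 104*9 = (-6 - 36)*6 + 936 = -42*6 + 936 = -252 + 936 = 684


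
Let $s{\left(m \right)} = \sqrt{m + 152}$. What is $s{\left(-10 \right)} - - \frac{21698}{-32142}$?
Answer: $- \frac{10849}{16071} + \sqrt{142} \approx 11.241$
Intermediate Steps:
$s{\left(m \right)} = \sqrt{152 + m}$
$s{\left(-10 \right)} - - \frac{21698}{-32142} = \sqrt{152 - 10} - - \frac{21698}{-32142} = \sqrt{142} - \left(-21698\right) \left(- \frac{1}{32142}\right) = \sqrt{142} - \frac{10849}{16071} = - \frac{10849}{16071} + \sqrt{142}$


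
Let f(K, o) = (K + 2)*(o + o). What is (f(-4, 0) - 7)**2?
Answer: 49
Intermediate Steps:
f(K, o) = 2*o*(2 + K) (f(K, o) = (2 + K)*(2*o) = 2*o*(2 + K))
(f(-4, 0) - 7)**2 = (2*0*(2 - 4) - 7)**2 = (2*0*(-2) - 7)**2 = (0 - 7)**2 = (-7)**2 = 49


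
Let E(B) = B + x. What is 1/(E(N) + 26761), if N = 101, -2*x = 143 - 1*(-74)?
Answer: 2/53507 ≈ 3.7378e-5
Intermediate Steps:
x = -217/2 (x = -(143 - 1*(-74))/2 = -(143 + 74)/2 = -½*217 = -217/2 ≈ -108.50)
E(B) = -217/2 + B (E(B) = B - 217/2 = -217/2 + B)
1/(E(N) + 26761) = 1/((-217/2 + 101) + 26761) = 1/(-15/2 + 26761) = 1/(53507/2) = 2/53507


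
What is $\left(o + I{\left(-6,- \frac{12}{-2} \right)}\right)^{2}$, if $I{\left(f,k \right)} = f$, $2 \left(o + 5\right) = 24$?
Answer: $1$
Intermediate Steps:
$o = 7$ ($o = -5 + \frac{1}{2} \cdot 24 = -5 + 12 = 7$)
$\left(o + I{\left(-6,- \frac{12}{-2} \right)}\right)^{2} = \left(7 - 6\right)^{2} = 1^{2} = 1$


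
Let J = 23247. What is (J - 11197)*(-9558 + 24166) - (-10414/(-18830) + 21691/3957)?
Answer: 6557890591267136/37255155 ≈ 1.7603e+8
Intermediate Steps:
(J - 11197)*(-9558 + 24166) - (-10414/(-18830) + 21691/3957) = (23247 - 11197)*(-9558 + 24166) - (-10414/(-18830) + 21691/3957) = 12050*14608 - (-10414*(-1/18830) + 21691*(1/3957)) = 176026400 - (5207/9415 + 21691/3957) = 176026400 - 1*224824864/37255155 = 176026400 - 224824864/37255155 = 6557890591267136/37255155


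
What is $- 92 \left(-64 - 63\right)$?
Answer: $11684$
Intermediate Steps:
$- 92 \left(-64 - 63\right) = \left(-92\right) \left(-127\right) = 11684$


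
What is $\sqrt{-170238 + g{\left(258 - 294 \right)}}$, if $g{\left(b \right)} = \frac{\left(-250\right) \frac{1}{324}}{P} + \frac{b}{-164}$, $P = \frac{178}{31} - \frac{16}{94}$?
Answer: $\frac{i \sqrt{60066066379}}{594} \approx 412.6 i$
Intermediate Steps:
$P = \frac{8118}{1457}$ ($P = 178 \cdot \frac{1}{31} - \frac{8}{47} = \frac{178}{31} - \frac{8}{47} = \frac{8118}{1457} \approx 5.5717$)
$g{\left(b \right)} = - \frac{182125}{1315116} - \frac{b}{164}$ ($g{\left(b \right)} = \frac{\left(-250\right) \frac{1}{324}}{\frac{8118}{1457}} + \frac{b}{-164} = \left(-250\right) \frac{1}{324} \cdot \frac{1457}{8118} + b \left(- \frac{1}{164}\right) = \left(- \frac{125}{162}\right) \frac{1457}{8118} - \frac{b}{164} = - \frac{182125}{1315116} - \frac{b}{164}$)
$\sqrt{-170238 + g{\left(258 - 294 \right)}} = \sqrt{-170238 - \left(\frac{182125}{1315116} + \frac{258 - 294}{164}\right)} = \sqrt{-170238 - - \frac{2599}{32076}} = \sqrt{-170238 + \left(- \frac{182125}{1315116} + \frac{9}{41}\right)} = \sqrt{-170238 + \frac{2599}{32076}} = \sqrt{- \frac{5460551489}{32076}} = \frac{i \sqrt{60066066379}}{594}$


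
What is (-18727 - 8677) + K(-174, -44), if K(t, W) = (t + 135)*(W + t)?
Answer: -18902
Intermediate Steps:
K(t, W) = (135 + t)*(W + t)
(-18727 - 8677) + K(-174, -44) = (-18727 - 8677) + ((-174)² + 135*(-44) + 135*(-174) - 44*(-174)) = -27404 + (30276 - 5940 - 23490 + 7656) = -27404 + 8502 = -18902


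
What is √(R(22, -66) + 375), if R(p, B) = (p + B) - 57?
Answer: √274 ≈ 16.553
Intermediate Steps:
R(p, B) = -57 + B + p (R(p, B) = (B + p) - 57 = -57 + B + p)
√(R(22, -66) + 375) = √((-57 - 66 + 22) + 375) = √(-101 + 375) = √274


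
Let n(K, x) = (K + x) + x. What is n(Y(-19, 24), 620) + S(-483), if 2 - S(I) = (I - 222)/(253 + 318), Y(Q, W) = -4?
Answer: 707603/571 ≈ 1239.2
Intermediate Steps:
n(K, x) = K + 2*x
S(I) = 1364/571 - I/571 (S(I) = 2 - (I - 222)/(253 + 318) = 2 - (-222 + I)/571 = 2 - (-222/571 + I/571) = 2 + (222/571 - I/571) = 1364/571 - I/571)
n(Y(-19, 24), 620) + S(-483) = (-4 + 2*620) + (1364/571 - 1/571*(-483)) = (-4 + 1240) + (1364/571 + 483/571) = 1236 + 1847/571 = 707603/571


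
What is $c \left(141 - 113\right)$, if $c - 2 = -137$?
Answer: $-3780$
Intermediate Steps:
$c = -135$ ($c = 2 - 137 = -135$)
$c \left(141 - 113\right) = - 135 \left(141 - 113\right) = \left(-135\right) 28 = -3780$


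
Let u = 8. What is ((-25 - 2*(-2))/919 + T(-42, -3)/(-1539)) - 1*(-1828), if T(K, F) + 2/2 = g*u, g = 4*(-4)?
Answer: 861833860/471447 ≈ 1828.1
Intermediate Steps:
g = -16
T(K, F) = -129 (T(K, F) = -1 - 16*8 = -1 - 128 = -129)
((-25 - 2*(-2))/919 + T(-42, -3)/(-1539)) - 1*(-1828) = ((-25 - 2*(-2))/919 - 129/(-1539)) - 1*(-1828) = ((-25 + 4)*(1/919) - 129*(-1/1539)) + 1828 = (-21*1/919 + 43/513) + 1828 = (-21/919 + 43/513) + 1828 = 28744/471447 + 1828 = 861833860/471447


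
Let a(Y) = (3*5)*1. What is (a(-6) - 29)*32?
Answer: -448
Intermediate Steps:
a(Y) = 15 (a(Y) = 15*1 = 15)
(a(-6) - 29)*32 = (15 - 29)*32 = -14*32 = -448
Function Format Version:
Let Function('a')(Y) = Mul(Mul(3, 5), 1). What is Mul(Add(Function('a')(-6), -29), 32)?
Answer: -448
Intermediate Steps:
Function('a')(Y) = 15 (Function('a')(Y) = Mul(15, 1) = 15)
Mul(Add(Function('a')(-6), -29), 32) = Mul(Add(15, -29), 32) = Mul(-14, 32) = -448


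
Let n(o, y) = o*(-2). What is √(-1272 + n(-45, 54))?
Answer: I*√1182 ≈ 34.38*I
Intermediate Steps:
n(o, y) = -2*o
√(-1272 + n(-45, 54)) = √(-1272 - 2*(-45)) = √(-1272 + 90) = √(-1182) = I*√1182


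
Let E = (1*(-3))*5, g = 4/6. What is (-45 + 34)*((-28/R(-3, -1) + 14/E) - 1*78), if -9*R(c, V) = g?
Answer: -49346/15 ≈ -3289.7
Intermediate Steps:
g = 2/3 (g = 4*(1/6) = 2/3 ≈ 0.66667)
R(c, V) = -2/27 (R(c, V) = -1/9*2/3 = -2/27)
E = -15 (E = -3*5 = -15)
(-45 + 34)*((-28/R(-3, -1) + 14/E) - 1*78) = (-45 + 34)*((-28/(-2/27) + 14/(-15)) - 1*78) = -11*((-28*(-27/2) + 14*(-1/15)) - 78) = -11*((378 - 14/15) - 78) = -11*(5656/15 - 78) = -11*4486/15 = -49346/15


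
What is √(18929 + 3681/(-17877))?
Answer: 286*√8217461/5959 ≈ 137.58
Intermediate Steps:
√(18929 + 3681/(-17877)) = √(18929 + 3681*(-1/17877)) = √(18929 - 1227/5959) = √(112796684/5959) = 286*√8217461/5959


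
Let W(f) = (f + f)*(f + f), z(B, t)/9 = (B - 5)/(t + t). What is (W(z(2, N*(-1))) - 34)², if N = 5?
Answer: 14641/625 ≈ 23.426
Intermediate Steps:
z(B, t) = 9*(-5 + B)/(2*t) (z(B, t) = 9*((B - 5)/(t + t)) = 9*((-5 + B)/((2*t))) = 9*((-5 + B)*(1/(2*t))) = 9*((-5 + B)/(2*t)) = 9*(-5 + B)/(2*t))
W(f) = 4*f² (W(f) = (2*f)*(2*f) = 4*f²)
(W(z(2, N*(-1))) - 34)² = (4*(9*(-5 + 2)/(2*((5*(-1)))))² - 34)² = (4*((9/2)*(-3)/(-5))² - 34)² = (4*((9/2)*(-⅕)*(-3))² - 34)² = (4*(27/10)² - 34)² = (4*(729/100) - 34)² = (729/25 - 34)² = (-121/25)² = 14641/625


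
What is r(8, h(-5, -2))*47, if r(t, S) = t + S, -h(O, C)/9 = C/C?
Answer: -47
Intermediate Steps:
h(O, C) = -9 (h(O, C) = -9*C/C = -9*1 = -9)
r(t, S) = S + t
r(8, h(-5, -2))*47 = (-9 + 8)*47 = -1*47 = -47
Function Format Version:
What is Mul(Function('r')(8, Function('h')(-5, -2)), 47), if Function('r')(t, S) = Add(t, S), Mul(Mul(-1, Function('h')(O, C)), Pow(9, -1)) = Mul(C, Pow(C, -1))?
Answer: -47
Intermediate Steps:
Function('h')(O, C) = -9 (Function('h')(O, C) = Mul(-9, Mul(C, Pow(C, -1))) = Mul(-9, 1) = -9)
Function('r')(t, S) = Add(S, t)
Mul(Function('r')(8, Function('h')(-5, -2)), 47) = Mul(Add(-9, 8), 47) = Mul(-1, 47) = -47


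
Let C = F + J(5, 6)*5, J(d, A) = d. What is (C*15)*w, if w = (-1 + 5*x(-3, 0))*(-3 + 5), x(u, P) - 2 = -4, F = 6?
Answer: -10230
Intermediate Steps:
x(u, P) = -2 (x(u, P) = 2 - 4 = -2)
C = 31 (C = 6 + 5*5 = 6 + 25 = 31)
w = -22 (w = (-1 + 5*(-2))*(-3 + 5) = (-1 - 10)*2 = -11*2 = -22)
(C*15)*w = (31*15)*(-22) = 465*(-22) = -10230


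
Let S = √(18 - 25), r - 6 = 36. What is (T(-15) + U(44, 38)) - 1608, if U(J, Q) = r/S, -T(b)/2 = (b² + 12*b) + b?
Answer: -1668 - 6*I*√7 ≈ -1668.0 - 15.875*I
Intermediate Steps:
T(b) = -26*b - 2*b² (T(b) = -2*((b² + 12*b) + b) = -2*(b² + 13*b) = -26*b - 2*b²)
r = 42 (r = 6 + 36 = 42)
S = I*√7 (S = √(-7) = I*√7 ≈ 2.6458*I)
U(J, Q) = -6*I*√7 (U(J, Q) = 42/((I*√7)) = 42*(-I*√7/7) = -6*I*√7)
(T(-15) + U(44, 38)) - 1608 = (-2*(-15)*(13 - 15) - 6*I*√7) - 1608 = (-2*(-15)*(-2) - 6*I*√7) - 1608 = (-60 - 6*I*√7) - 1608 = -1668 - 6*I*√7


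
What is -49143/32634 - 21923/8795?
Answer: -382549289/95672010 ≈ -3.9986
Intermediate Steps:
-49143/32634 - 21923/8795 = -49143*1/32634 - 21923*1/8795 = -16381/10878 - 21923/8795 = -382549289/95672010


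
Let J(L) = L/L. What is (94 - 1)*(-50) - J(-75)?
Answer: -4651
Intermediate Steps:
J(L) = 1
(94 - 1)*(-50) - J(-75) = (94 - 1)*(-50) - 1*1 = 93*(-50) - 1 = -4650 - 1 = -4651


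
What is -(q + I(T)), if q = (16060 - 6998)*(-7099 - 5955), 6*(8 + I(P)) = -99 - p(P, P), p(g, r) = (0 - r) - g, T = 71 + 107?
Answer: 709771879/6 ≈ 1.1830e+8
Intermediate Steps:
T = 178
p(g, r) = -g - r (p(g, r) = -r - g = -g - r)
I(P) = -49/2 + P/3 (I(P) = -8 + (-99 - (-P - P))/6 = -8 + (-99 - (-2)*P)/6 = -8 + (-99 + 2*P)/6 = -8 + (-33/2 + P/3) = -49/2 + P/3)
q = -118295348 (q = 9062*(-13054) = -118295348)
-(q + I(T)) = -(-118295348 + (-49/2 + (⅓)*178)) = -(-118295348 + (-49/2 + 178/3)) = -(-118295348 + 209/6) = -1*(-709771879/6) = 709771879/6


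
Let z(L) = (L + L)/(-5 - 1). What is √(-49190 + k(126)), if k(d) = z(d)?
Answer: 4*I*√3077 ≈ 221.88*I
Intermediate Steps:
z(L) = -L/3 (z(L) = (2*L)/(-6) = (2*L)*(-⅙) = -L/3)
k(d) = -d/3
√(-49190 + k(126)) = √(-49190 - ⅓*126) = √(-49190 - 42) = √(-49232) = 4*I*√3077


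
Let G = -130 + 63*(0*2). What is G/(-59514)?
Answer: 5/2289 ≈ 0.0021844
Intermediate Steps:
G = -130 (G = -130 + 63*0 = -130 + 0 = -130)
G/(-59514) = -130/(-59514) = -130*(-1/59514) = 5/2289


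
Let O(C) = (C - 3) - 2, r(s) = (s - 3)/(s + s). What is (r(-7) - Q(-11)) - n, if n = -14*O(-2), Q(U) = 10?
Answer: -751/7 ≈ -107.29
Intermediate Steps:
r(s) = (-3 + s)/(2*s) (r(s) = (-3 + s)/((2*s)) = (-3 + s)*(1/(2*s)) = (-3 + s)/(2*s))
O(C) = -5 + C (O(C) = (-3 + C) - 2 = -5 + C)
n = 98 (n = -14*(-5 - 2) = -14*(-7) = 98)
(r(-7) - Q(-11)) - n = ((1/2)*(-3 - 7)/(-7) - 1*10) - 1*98 = ((1/2)*(-1/7)*(-10) - 10) - 98 = (5/7 - 10) - 98 = -65/7 - 98 = -751/7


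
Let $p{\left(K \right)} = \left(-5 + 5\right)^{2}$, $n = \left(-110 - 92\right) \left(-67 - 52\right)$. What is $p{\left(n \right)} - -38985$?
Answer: $38985$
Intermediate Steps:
$n = 24038$ ($n = \left(-202\right) \left(-119\right) = 24038$)
$p{\left(K \right)} = 0$ ($p{\left(K \right)} = 0^{2} = 0$)
$p{\left(n \right)} - -38985 = 0 - -38985 = 0 + 38985 = 38985$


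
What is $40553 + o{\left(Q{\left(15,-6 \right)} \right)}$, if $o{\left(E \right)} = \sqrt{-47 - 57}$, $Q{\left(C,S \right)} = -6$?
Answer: $40553 + 2 i \sqrt{26} \approx 40553.0 + 10.198 i$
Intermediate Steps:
$o{\left(E \right)} = 2 i \sqrt{26}$ ($o{\left(E \right)} = \sqrt{-104} = 2 i \sqrt{26}$)
$40553 + o{\left(Q{\left(15,-6 \right)} \right)} = 40553 + 2 i \sqrt{26}$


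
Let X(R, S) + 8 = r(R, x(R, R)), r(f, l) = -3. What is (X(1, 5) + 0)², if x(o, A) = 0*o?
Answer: 121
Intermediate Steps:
x(o, A) = 0
X(R, S) = -11 (X(R, S) = -8 - 3 = -11)
(X(1, 5) + 0)² = (-11 + 0)² = (-11)² = 121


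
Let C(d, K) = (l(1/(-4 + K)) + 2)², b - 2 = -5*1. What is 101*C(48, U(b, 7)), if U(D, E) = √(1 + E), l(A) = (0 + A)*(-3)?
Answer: 10807/8 + 2121*√2/4 ≈ 2100.8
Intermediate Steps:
l(A) = -3*A (l(A) = A*(-3) = -3*A)
b = -3 (b = 2 - 5*1 = 2 - 5 = -3)
C(d, K) = (2 - 3/(-4 + K))² (C(d, K) = (-3/(-4 + K) + 2)² = (2 - 3/(-4 + K))²)
101*C(48, U(b, 7)) = 101*((-11 + 2*√(1 + 7))²/(-4 + √(1 + 7))²) = 101*((-11 + 2*√8)²/(-4 + √8)²) = 101*((-11 + 2*(2*√2))²/(-4 + 2*√2)²) = 101*((-11 + 4*√2)²/(-4 + 2*√2)²) = 101*(-11 + 4*√2)²/(-4 + 2*√2)²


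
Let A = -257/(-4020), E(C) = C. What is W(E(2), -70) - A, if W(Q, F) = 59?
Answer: 236923/4020 ≈ 58.936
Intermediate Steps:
A = 257/4020 (A = -257*(-1/4020) = 257/4020 ≈ 0.063930)
W(E(2), -70) - A = 59 - 1*257/4020 = 59 - 257/4020 = 236923/4020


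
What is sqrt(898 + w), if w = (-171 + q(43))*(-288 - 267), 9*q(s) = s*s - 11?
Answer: I*sqrt(157863)/3 ≈ 132.44*I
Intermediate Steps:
q(s) = -11/9 + s**2/9 (q(s) = (s*s - 11)/9 = (s**2 - 11)/9 = (-11 + s**2)/9 = -11/9 + s**2/9)
w = -55315/3 (w = (-171 + (-11/9 + (1/9)*43**2))*(-288 - 267) = (-171 + (-11/9 + (1/9)*1849))*(-555) = (-171 + (-11/9 + 1849/9))*(-555) = (-171 + 1838/9)*(-555) = (299/9)*(-555) = -55315/3 ≈ -18438.)
sqrt(898 + w) = sqrt(898 - 55315/3) = sqrt(-52621/3) = I*sqrt(157863)/3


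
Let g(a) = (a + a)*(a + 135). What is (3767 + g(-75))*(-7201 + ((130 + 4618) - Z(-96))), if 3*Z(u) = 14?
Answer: 38582909/3 ≈ 1.2861e+7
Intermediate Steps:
Z(u) = 14/3 (Z(u) = (⅓)*14 = 14/3)
g(a) = 2*a*(135 + a) (g(a) = (2*a)*(135 + a) = 2*a*(135 + a))
(3767 + g(-75))*(-7201 + ((130 + 4618) - Z(-96))) = (3767 + 2*(-75)*(135 - 75))*(-7201 + ((130 + 4618) - 1*14/3)) = (3767 + 2*(-75)*60)*(-7201 + (4748 - 14/3)) = (3767 - 9000)*(-7201 + 14230/3) = -5233*(-7373/3) = 38582909/3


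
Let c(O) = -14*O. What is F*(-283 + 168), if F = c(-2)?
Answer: -3220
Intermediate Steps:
F = 28 (F = -14*(-2) = 28)
F*(-283 + 168) = 28*(-283 + 168) = 28*(-115) = -3220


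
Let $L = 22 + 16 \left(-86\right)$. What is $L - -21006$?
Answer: $19652$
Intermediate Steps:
$L = -1354$ ($L = 22 - 1376 = -1354$)
$L - -21006 = -1354 - -21006 = -1354 + 21006 = 19652$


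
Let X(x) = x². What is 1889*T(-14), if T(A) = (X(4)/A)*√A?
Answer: -15112*I*√14/7 ≈ -8077.7*I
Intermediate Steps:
T(A) = 16/√A (T(A) = (4²/A)*√A = (16/A)*√A = 16/√A)
1889*T(-14) = 1889*(16/√(-14)) = 1889*(16*(-I*√14/14)) = 1889*(-8*I*√14/7) = -15112*I*√14/7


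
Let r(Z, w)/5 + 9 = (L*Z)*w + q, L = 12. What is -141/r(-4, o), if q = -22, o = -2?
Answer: -141/325 ≈ -0.43385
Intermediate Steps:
r(Z, w) = -155 + 60*Z*w (r(Z, w) = -45 + 5*((12*Z)*w - 22) = -45 + 5*(12*Z*w - 22) = -45 + 5*(-22 + 12*Z*w) = -45 + (-110 + 60*Z*w) = -155 + 60*Z*w)
-141/r(-4, o) = -141/(-155 + 60*(-4)*(-2)) = -141/(-155 + 480) = -141/325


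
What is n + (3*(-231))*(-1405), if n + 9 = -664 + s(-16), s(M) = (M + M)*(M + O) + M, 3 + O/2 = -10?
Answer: 974320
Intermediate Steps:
O = -26 (O = -6 + 2*(-10) = -6 - 20 = -26)
s(M) = M + 2*M*(-26 + M) (s(M) = (M + M)*(M - 26) + M = (2*M)*(-26 + M) + M = 2*M*(-26 + M) + M = M + 2*M*(-26 + M))
n = 655 (n = -9 + (-664 - 16*(-51 + 2*(-16))) = -9 + (-664 - 16*(-51 - 32)) = -9 + (-664 - 16*(-83)) = -9 + (-664 + 1328) = -9 + 664 = 655)
n + (3*(-231))*(-1405) = 655 + (3*(-231))*(-1405) = 655 - 693*(-1405) = 655 + 973665 = 974320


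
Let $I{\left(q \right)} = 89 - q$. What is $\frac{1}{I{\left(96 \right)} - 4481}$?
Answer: $- \frac{1}{4488} \approx -0.00022282$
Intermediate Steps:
$\frac{1}{I{\left(96 \right)} - 4481} = \frac{1}{\left(89 - 96\right) - 4481} = \frac{1}{-7 - 4481} = \frac{1}{-4488} = - \frac{1}{4488}$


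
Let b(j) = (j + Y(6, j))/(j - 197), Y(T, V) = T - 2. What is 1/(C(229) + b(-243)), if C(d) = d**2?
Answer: 440/23074279 ≈ 1.9069e-5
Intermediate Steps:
Y(T, V) = -2 + T
b(j) = (4 + j)/(-197 + j) (b(j) = (j + (-2 + 6))/(j - 197) = (j + 4)/(-197 + j) = (4 + j)/(-197 + j))
1/(C(229) + b(-243)) = 1/(229**2 + (4 - 243)/(-197 - 243)) = 1/(52441 - 239/(-440)) = 1/(52441 - 1/440*(-239)) = 1/(52441 + 239/440) = 1/(23074279/440) = 440/23074279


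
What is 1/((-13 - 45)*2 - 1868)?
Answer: -1/1984 ≈ -0.00050403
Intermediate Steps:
1/((-13 - 45)*2 - 1868) = 1/(-58*2 - 1868) = 1/(-116 - 1868) = 1/(-1984) = -1/1984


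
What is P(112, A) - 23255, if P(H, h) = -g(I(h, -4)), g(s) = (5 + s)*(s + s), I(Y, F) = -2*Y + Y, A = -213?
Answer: -116123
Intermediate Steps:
I(Y, F) = -Y
g(s) = 2*s*(5 + s) (g(s) = (5 + s)*(2*s) = 2*s*(5 + s))
P(H, h) = 2*h*(5 - h) (P(H, h) = -2*(-h)*(5 - h) = -(-2)*h*(5 - h) = 2*h*(5 - h))
P(112, A) - 23255 = 2*(-213)*(5 - 1*(-213)) - 23255 = 2*(-213)*(5 + 213) - 23255 = 2*(-213)*218 - 23255 = -92868 - 23255 = -116123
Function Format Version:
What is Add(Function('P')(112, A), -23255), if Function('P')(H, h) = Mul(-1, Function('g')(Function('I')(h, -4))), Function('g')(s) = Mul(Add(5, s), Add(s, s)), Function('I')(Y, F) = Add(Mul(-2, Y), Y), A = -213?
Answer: -116123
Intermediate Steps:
Function('I')(Y, F) = Mul(-1, Y)
Function('g')(s) = Mul(2, s, Add(5, s)) (Function('g')(s) = Mul(Add(5, s), Mul(2, s)) = Mul(2, s, Add(5, s)))
Function('P')(H, h) = Mul(2, h, Add(5, Mul(-1, h))) (Function('P')(H, h) = Mul(-1, Mul(2, Mul(-1, h), Add(5, Mul(-1, h)))) = Mul(-1, Mul(-2, h, Add(5, Mul(-1, h)))) = Mul(2, h, Add(5, Mul(-1, h))))
Add(Function('P')(112, A), -23255) = Add(Mul(2, -213, Add(5, Mul(-1, -213))), -23255) = Add(Mul(2, -213, Add(5, 213)), -23255) = Add(Mul(2, -213, 218), -23255) = Add(-92868, -23255) = -116123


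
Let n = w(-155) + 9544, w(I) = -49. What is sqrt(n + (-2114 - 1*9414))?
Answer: I*sqrt(2033) ≈ 45.089*I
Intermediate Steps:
n = 9495 (n = -49 + 9544 = 9495)
sqrt(n + (-2114 - 1*9414)) = sqrt(9495 + (-2114 - 1*9414)) = sqrt(9495 + (-2114 - 9414)) = sqrt(9495 - 11528) = sqrt(-2033) = I*sqrt(2033)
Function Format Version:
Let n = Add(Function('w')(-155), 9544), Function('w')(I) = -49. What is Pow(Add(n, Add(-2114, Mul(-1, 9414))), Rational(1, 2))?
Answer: Mul(I, Pow(2033, Rational(1, 2))) ≈ Mul(45.089, I)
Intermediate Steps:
n = 9495 (n = Add(-49, 9544) = 9495)
Pow(Add(n, Add(-2114, Mul(-1, 9414))), Rational(1, 2)) = Pow(Add(9495, Add(-2114, Mul(-1, 9414))), Rational(1, 2)) = Pow(Add(9495, Add(-2114, -9414)), Rational(1, 2)) = Pow(Add(9495, -11528), Rational(1, 2)) = Pow(-2033, Rational(1, 2)) = Mul(I, Pow(2033, Rational(1, 2)))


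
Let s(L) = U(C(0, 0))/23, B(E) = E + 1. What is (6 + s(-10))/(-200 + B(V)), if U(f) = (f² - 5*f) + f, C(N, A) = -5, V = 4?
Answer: -61/1495 ≈ -0.040803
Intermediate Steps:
U(f) = f² - 4*f
B(E) = 1 + E
s(L) = 45/23 (s(L) = -5*(-4 - 5)/23 = -5*(-9)*(1/23) = 45*(1/23) = 45/23)
(6 + s(-10))/(-200 + B(V)) = (6 + 45/23)/(-200 + (1 + 4)) = 183/(23*(-200 + 5)) = (183/23)/(-195) = (183/23)*(-1/195) = -61/1495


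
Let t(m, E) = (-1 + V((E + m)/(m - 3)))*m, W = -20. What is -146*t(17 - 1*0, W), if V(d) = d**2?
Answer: 232067/98 ≈ 2368.0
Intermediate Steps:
t(m, E) = m*(-1 + (E + m)**2/(-3 + m)**2) (t(m, E) = (-1 + ((E + m)/(m - 3))**2)*m = (-1 + ((E + m)/(-3 + m))**2)*m = (-1 + (E + m)**2/(-3 + m)**2)*m = m*(-1 + (E + m)**2/(-3 + m)**2))
-146*t(17 - 1*0, W) = -146*(-(17 - 1*0) + (17 - 1*0)*(-20 + (17 - 1*0))**2/(-3 + (17 - 1*0))**2) = -146*(-(17 + 0) + (17 + 0)*(-20 + (17 + 0))**2/(-3 + (17 + 0))**2) = -146*(-1*17 + 17*(-20 + 17)**2/(-3 + 17)**2) = -146*(-17 + 17*(-3)**2/14**2) = -146*(-17 + 17*(1/196)*9) = -146*(-17 + 153/196) = -146*(-3179/196) = 232067/98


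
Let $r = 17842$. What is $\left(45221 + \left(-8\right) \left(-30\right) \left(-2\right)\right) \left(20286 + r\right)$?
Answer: $1705884848$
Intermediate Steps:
$\left(45221 + \left(-8\right) \left(-30\right) \left(-2\right)\right) \left(20286 + r\right) = \left(45221 + \left(-8\right) \left(-30\right) \left(-2\right)\right) \left(20286 + 17842\right) = \left(45221 + 240 \left(-2\right)\right) 38128 = \left(45221 - 480\right) 38128 = 44741 \cdot 38128 = 1705884848$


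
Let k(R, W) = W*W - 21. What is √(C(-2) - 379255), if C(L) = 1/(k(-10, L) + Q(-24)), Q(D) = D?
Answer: 4*I*√39845481/41 ≈ 615.84*I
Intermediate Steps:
k(R, W) = -21 + W² (k(R, W) = W² - 21 = -21 + W²)
C(L) = 1/(-45 + L²) (C(L) = 1/((-21 + L²) - 24) = 1/(-45 + L²))
√(C(-2) - 379255) = √(1/(-45 + (-2)²) - 379255) = √(1/(-45 + 4) - 379255) = √(1/(-41) - 379255) = √(-1/41 - 379255) = √(-15549456/41) = 4*I*√39845481/41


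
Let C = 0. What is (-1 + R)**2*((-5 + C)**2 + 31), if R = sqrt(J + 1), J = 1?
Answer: 168 - 112*sqrt(2) ≈ 9.6081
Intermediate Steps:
R = sqrt(2) (R = sqrt(1 + 1) = sqrt(2) ≈ 1.4142)
(-1 + R)**2*((-5 + C)**2 + 31) = (-1 + sqrt(2))**2*((-5 + 0)**2 + 31) = (-1 + sqrt(2))**2*((-5)**2 + 31) = (-1 + sqrt(2))**2*(25 + 31) = (-1 + sqrt(2))**2*56 = 56*(-1 + sqrt(2))**2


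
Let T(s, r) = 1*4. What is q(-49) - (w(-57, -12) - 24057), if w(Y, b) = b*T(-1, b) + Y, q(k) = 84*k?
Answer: 20046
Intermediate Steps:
T(s, r) = 4
w(Y, b) = Y + 4*b (w(Y, b) = b*4 + Y = 4*b + Y = Y + 4*b)
q(-49) - (w(-57, -12) - 24057) = 84*(-49) - ((-57 + 4*(-12)) - 24057) = -4116 - ((-57 - 48) - 24057) = -4116 - (-105 - 24057) = -4116 - 1*(-24162) = -4116 + 24162 = 20046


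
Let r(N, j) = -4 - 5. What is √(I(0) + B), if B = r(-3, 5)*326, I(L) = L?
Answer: 3*I*√326 ≈ 54.166*I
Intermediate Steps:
r(N, j) = -9
B = -2934 (B = -9*326 = -2934)
√(I(0) + B) = √(0 - 2934) = √(-2934) = 3*I*√326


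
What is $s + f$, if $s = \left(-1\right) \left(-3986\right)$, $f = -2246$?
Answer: $1740$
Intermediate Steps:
$s = 3986$
$s + f = 3986 - 2246 = 1740$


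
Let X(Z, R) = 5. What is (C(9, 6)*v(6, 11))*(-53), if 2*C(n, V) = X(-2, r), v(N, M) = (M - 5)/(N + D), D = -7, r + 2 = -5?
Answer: 795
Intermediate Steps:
r = -7 (r = -2 - 5 = -7)
v(N, M) = (-5 + M)/(-7 + N) (v(N, M) = (M - 5)/(N - 7) = (-5 + M)/(-7 + N))
C(n, V) = 5/2 (C(n, V) = (½)*5 = 5/2)
(C(9, 6)*v(6, 11))*(-53) = (5*((-5 + 11)/(-7 + 6))/2)*(-53) = (5*(6/(-1))/2)*(-53) = (5*(-1*6)/2)*(-53) = ((5/2)*(-6))*(-53) = -15*(-53) = 795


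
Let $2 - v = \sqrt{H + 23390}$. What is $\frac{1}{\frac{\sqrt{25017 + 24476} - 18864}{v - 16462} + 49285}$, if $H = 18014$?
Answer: $\frac{2 \left(8230 + \sqrt{10351}\right)}{811249964 - \sqrt{49493} + 98570 \sqrt{10351}} \approx 2.029 \cdot 10^{-5}$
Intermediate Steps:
$v = 2 - 2 \sqrt{10351}$ ($v = 2 - \sqrt{18014 + 23390} = 2 - \sqrt{41404} = 2 - 2 \sqrt{10351} \approx -201.48$)
$\frac{1}{\frac{\sqrt{25017 + 24476} - 18864}{v - 16462} + 49285} = \frac{1}{\frac{\sqrt{25017 + 24476} - 18864}{\left(2 - 2 \sqrt{10351}\right) - 16462} + 49285} = \frac{1}{\frac{\sqrt{49493} - 18864}{-16460 - 2 \sqrt{10351}} + 49285} = \frac{1}{\frac{-18864 + \sqrt{49493}}{-16460 - 2 \sqrt{10351}} + 49285} = \frac{1}{49285 + \frac{-18864 + \sqrt{49493}}{-16460 - 2 \sqrt{10351}}}$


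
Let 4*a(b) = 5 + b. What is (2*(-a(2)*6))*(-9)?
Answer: 189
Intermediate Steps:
a(b) = 5/4 + b/4 (a(b) = (5 + b)/4 = 5/4 + b/4)
(2*(-a(2)*6))*(-9) = (2*(-(5/4 + (¼)*2)*6))*(-9) = (2*(-(5/4 + ½)*6))*(-9) = (2*(-1*7/4*6))*(-9) = (2*(-7/4*6))*(-9) = (2*(-21/2))*(-9) = -21*(-9) = 189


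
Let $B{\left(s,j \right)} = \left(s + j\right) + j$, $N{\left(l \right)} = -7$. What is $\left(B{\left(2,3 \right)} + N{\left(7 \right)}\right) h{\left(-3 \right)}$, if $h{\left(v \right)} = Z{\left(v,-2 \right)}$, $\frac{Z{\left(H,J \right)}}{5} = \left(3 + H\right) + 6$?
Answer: $30$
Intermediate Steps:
$Z{\left(H,J \right)} = 45 + 5 H$ ($Z{\left(H,J \right)} = 5 \left(\left(3 + H\right) + 6\right) = 5 \left(9 + H\right) = 45 + 5 H$)
$h{\left(v \right)} = 45 + 5 v$
$B{\left(s,j \right)} = s + 2 j$ ($B{\left(s,j \right)} = \left(j + s\right) + j = s + 2 j$)
$\left(B{\left(2,3 \right)} + N{\left(7 \right)}\right) h{\left(-3 \right)} = \left(\left(2 + 2 \cdot 3\right) - 7\right) \left(45 + 5 \left(-3\right)\right) = \left(\left(2 + 6\right) - 7\right) \left(45 - 15\right) = \left(8 - 7\right) 30 = 1 \cdot 30 = 30$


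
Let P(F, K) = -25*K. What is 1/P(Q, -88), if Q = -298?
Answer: 1/2200 ≈ 0.00045455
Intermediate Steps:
1/P(Q, -88) = 1/(-25*(-88)) = 1/2200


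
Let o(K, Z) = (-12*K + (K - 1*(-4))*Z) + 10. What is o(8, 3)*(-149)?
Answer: 7450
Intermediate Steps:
o(K, Z) = 10 - 12*K + Z*(4 + K) (o(K, Z) = (-12*K + (K + 4)*Z) + 10 = (-12*K + (4 + K)*Z) + 10 = (-12*K + Z*(4 + K)) + 10 = 10 - 12*K + Z*(4 + K))
o(8, 3)*(-149) = (10 - 12*8 + 4*3 + 8*3)*(-149) = (10 - 96 + 12 + 24)*(-149) = -50*(-149) = 7450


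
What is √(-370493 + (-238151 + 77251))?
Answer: I*√531393 ≈ 728.97*I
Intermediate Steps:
√(-370493 + (-238151 + 77251)) = √(-370493 - 160900) = √(-531393) = I*√531393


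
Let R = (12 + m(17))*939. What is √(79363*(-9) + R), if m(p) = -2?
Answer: I*√704877 ≈ 839.57*I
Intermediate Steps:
R = 9390 (R = (12 - 2)*939 = 10*939 = 9390)
√(79363*(-9) + R) = √(79363*(-9) + 9390) = √(-714267 + 9390) = √(-704877) = I*√704877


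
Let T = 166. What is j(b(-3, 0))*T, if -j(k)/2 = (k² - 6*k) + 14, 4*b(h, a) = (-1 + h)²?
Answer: -1992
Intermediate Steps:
b(h, a) = (-1 + h)²/4
j(k) = -28 - 2*k² + 12*k (j(k) = -2*((k² - 6*k) + 14) = -2*(14 + k² - 6*k) = -28 - 2*k² + 12*k)
j(b(-3, 0))*T = (-28 - 2*(-1 - 3)⁴/16 + 12*((-1 - 3)²/4))*166 = (-28 - 2*((¼)*(-4)²)² + 12*((¼)*(-4)²))*166 = (-28 - 2*((¼)*16)² + 12*((¼)*16))*166 = (-28 - 2*4² + 12*4)*166 = (-28 - 2*16 + 48)*166 = (-28 - 32 + 48)*166 = -12*166 = -1992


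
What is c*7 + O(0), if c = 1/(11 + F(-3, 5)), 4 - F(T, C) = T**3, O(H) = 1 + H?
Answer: 7/6 ≈ 1.1667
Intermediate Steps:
F(T, C) = 4 - T**3
c = 1/42 (c = 1/(11 + (4 - 1*(-3)**3)) = 1/(11 + (4 - 1*(-27))) = 1/(11 + (4 + 27)) = 1/(11 + 31) = 1/42 ≈ 0.023810)
c*7 + O(0) = (1/42)*7 + (1 + 0) = 1/6 + 1 = 7/6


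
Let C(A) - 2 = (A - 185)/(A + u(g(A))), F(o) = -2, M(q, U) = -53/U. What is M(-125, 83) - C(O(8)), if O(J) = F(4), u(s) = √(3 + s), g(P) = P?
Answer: -15740/83 ≈ -189.64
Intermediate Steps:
O(J) = -2
C(A) = 2 + (-185 + A)/(A + √(3 + A)) (C(A) = 2 + (A - 185)/(A + √(3 + A)) = 2 + (-185 + A)/(A + √(3 + A)))
M(-125, 83) - C(O(8)) = -53/83 - (-185 + 2*√(3 - 2) + 3*(-2))/(-2 + √(3 - 2)) = -53*1/83 - (-185 + 2*√1 - 6)/(-2 + √1) = -53/83 - (-185 + 2*1 - 6)/(-2 + 1) = -53/83 - (-185 + 2 - 6)/(-1) = -53/83 - (-1)*(-189) = -53/83 - 1*189 = -53/83 - 189 = -15740/83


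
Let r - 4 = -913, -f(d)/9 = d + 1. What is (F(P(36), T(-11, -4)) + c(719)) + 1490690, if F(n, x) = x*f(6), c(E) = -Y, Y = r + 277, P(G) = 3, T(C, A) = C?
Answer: 1492015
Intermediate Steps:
f(d) = -9 - 9*d (f(d) = -9*(d + 1) = -9*(1 + d) = -9 - 9*d)
r = -909 (r = 4 - 913 = -909)
Y = -632 (Y = -909 + 277 = -632)
c(E) = 632 (c(E) = -1*(-632) = 632)
F(n, x) = -63*x (F(n, x) = x*(-9 - 9*6) = x*(-9 - 54) = x*(-63) = -63*x)
(F(P(36), T(-11, -4)) + c(719)) + 1490690 = (-63*(-11) + 632) + 1490690 = (693 + 632) + 1490690 = 1325 + 1490690 = 1492015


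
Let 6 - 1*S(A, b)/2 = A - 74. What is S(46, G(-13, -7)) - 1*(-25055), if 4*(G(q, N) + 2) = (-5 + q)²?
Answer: 25123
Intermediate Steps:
G(q, N) = -2 + (-5 + q)²/4
S(A, b) = 160 - 2*A (S(A, b) = 12 - 2*(A - 74) = 12 - 2*(-74 + A) = 12 + (148 - 2*A) = 160 - 2*A)
S(46, G(-13, -7)) - 1*(-25055) = (160 - 2*46) - 1*(-25055) = (160 - 92) + 25055 = 68 + 25055 = 25123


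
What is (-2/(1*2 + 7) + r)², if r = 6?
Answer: 2704/81 ≈ 33.383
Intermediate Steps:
(-2/(1*2 + 7) + r)² = (-2/(1*2 + 7) + 6)² = (-2/(2 + 7) + 6)² = (-2/9 + 6)² = (52/9)² = 2704/81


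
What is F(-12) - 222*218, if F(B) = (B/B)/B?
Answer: -580753/12 ≈ -48396.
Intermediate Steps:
F(B) = 1/B
F(-12) - 222*218 = 1/(-12) - 222*218 = -1/12 - 48396 = -580753/12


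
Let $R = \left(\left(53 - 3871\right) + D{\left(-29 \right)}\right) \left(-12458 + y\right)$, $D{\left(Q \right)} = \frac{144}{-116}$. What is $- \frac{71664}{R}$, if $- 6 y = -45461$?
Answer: $- \frac{6234768}{1621884773} \approx -0.0038441$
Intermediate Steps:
$y = \frac{45461}{6}$ ($y = \left(- \frac{1}{6}\right) \left(-45461\right) = \frac{45461}{6} \approx 7576.8$)
$D{\left(Q \right)} = - \frac{36}{29}$ ($D{\left(Q \right)} = 144 \left(- \frac{1}{116}\right) = - \frac{36}{29}$)
$R = \frac{1621884773}{87}$ ($R = \left(\left(53 - 3871\right) - \frac{36}{29}\right) \left(-12458 + \frac{45461}{6}\right) = \left(\left(53 - 3871\right) - \frac{36}{29}\right) \left(- \frac{29287}{6}\right) = \left(-3818 - \frac{36}{29}\right) \left(- \frac{29287}{6}\right) = \left(- \frac{110758}{29}\right) \left(- \frac{29287}{6}\right) = \frac{1621884773}{87} \approx 1.8642 \cdot 10^{7}$)
$- \frac{71664}{R} = - \frac{71664}{\frac{1621884773}{87}} = \left(-71664\right) \frac{87}{1621884773} = - \frac{6234768}{1621884773}$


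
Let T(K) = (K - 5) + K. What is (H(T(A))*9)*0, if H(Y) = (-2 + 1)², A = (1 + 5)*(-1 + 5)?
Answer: 0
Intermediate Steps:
A = 24 (A = 6*4 = 24)
T(K) = -5 + 2*K (T(K) = (-5 + K) + K = -5 + 2*K)
H(Y) = 1 (H(Y) = (-1)² = 1)
(H(T(A))*9)*0 = (1*9)*0 = 9*0 = 0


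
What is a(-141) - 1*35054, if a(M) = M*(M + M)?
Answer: 4708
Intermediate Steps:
a(M) = 2*M² (a(M) = M*(2*M) = 2*M²)
a(-141) - 1*35054 = 2*(-141)² - 1*35054 = 2*19881 - 35054 = 39762 - 35054 = 4708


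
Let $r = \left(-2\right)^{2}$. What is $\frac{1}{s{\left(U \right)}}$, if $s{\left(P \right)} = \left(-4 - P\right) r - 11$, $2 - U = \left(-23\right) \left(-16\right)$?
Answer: $\frac{1}{1437} \approx 0.00069589$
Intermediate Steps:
$U = -366$ ($U = 2 - \left(-23\right) \left(-16\right) = 2 - 368 = -366$)
$r = 4$
$s{\left(P \right)} = -27 - 4 P$ ($s{\left(P \right)} = \left(-4 - P\right) 4 - 11 = \left(-16 - 4 P\right) - 11 = -27 - 4 P$)
$\frac{1}{s{\left(U \right)}} = \frac{1}{-27 - -1464} = \frac{1}{-27 + 1464} = \frac{1}{1437}$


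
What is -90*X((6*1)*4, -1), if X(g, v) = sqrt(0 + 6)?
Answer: -90*sqrt(6) ≈ -220.45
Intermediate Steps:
X(g, v) = sqrt(6)
-90*X((6*1)*4, -1) = -90*sqrt(6)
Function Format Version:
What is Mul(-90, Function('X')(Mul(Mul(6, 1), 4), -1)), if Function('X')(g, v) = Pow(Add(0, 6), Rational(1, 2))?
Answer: Mul(-90, Pow(6, Rational(1, 2))) ≈ -220.45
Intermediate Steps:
Function('X')(g, v) = Pow(6, Rational(1, 2))
Mul(-90, Function('X')(Mul(Mul(6, 1), 4), -1)) = Mul(-90, Pow(6, Rational(1, 2)))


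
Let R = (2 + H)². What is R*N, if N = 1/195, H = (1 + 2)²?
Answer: 121/195 ≈ 0.62051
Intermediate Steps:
H = 9 (H = 3² = 9)
N = 1/195 ≈ 0.0051282
R = 121 (R = (2 + 9)² = 11² = 121)
R*N = 121*(1/195) = 121/195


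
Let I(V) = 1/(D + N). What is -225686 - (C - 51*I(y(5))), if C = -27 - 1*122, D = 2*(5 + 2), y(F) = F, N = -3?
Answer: -2480856/11 ≈ -2.2553e+5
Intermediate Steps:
D = 14 (D = 2*7 = 14)
I(V) = 1/11 (I(V) = 1/(14 - 3) = 1/11)
C = -149 (C = -27 - 122 = -149)
-225686 - (C - 51*I(y(5))) = -225686 - (-149 - 51*1/11) = -225686 - (-149 - 51/11) = -225686 - 1*(-1690/11) = -225686 + 1690/11 = -2480856/11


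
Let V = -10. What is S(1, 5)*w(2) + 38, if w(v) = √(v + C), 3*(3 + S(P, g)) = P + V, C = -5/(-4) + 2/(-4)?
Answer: 38 - 3*√11 ≈ 28.050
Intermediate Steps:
C = ¾ (C = -5*(-¼) + 2*(-¼) = 5/4 - ½ = ¾ ≈ 0.75000)
S(P, g) = -19/3 + P/3 (S(P, g) = -3 + (P - 10)/3 = -3 + (-10 + P)/3 = -3 + (-10/3 + P/3) = -19/3 + P/3)
w(v) = √(¾ + v) (w(v) = √(v + ¾) = √(¾ + v))
S(1, 5)*w(2) + 38 = (-19/3 + (⅓)*1)*(√(3 + 4*2)/2) + 38 = (-19/3 + ⅓)*(√(3 + 8)/2) + 38 = -3*√11 + 38 = 38 - 3*√11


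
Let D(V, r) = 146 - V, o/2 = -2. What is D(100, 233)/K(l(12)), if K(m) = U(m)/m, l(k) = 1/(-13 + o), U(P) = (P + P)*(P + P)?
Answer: -391/2 ≈ -195.50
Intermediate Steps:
o = -4 (o = 2*(-2) = -4)
U(P) = 4*P² (U(P) = (2*P)*(2*P) = 4*P²)
l(k) = -1/17 (l(k) = 1/(-13 - 4) = 1/(-17) = -1/17)
K(m) = 4*m (K(m) = (4*m²)/m = 4*m)
D(100, 233)/K(l(12)) = (146 - 1*100)/((4*(-1/17))) = (146 - 100)/(-4/17) = 46*(-17/4) = -391/2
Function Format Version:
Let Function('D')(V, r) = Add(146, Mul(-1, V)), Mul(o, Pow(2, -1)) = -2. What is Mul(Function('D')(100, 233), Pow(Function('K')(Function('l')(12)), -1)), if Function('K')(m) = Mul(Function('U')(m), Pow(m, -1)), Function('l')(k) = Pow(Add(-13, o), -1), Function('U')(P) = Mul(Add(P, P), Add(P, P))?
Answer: Rational(-391, 2) ≈ -195.50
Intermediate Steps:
o = -4 (o = Mul(2, -2) = -4)
Function('U')(P) = Mul(4, Pow(P, 2)) (Function('U')(P) = Mul(Mul(2, P), Mul(2, P)) = Mul(4, Pow(P, 2)))
Function('l')(k) = Rational(-1, 17) (Function('l')(k) = Pow(Add(-13, -4), -1) = Pow(-17, -1) = Rational(-1, 17))
Function('K')(m) = Mul(4, m) (Function('K')(m) = Mul(Mul(4, Pow(m, 2)), Pow(m, -1)) = Mul(4, m))
Mul(Function('D')(100, 233), Pow(Function('K')(Function('l')(12)), -1)) = Mul(Add(146, Mul(-1, 100)), Pow(Mul(4, Rational(-1, 17)), -1)) = Mul(Add(146, -100), Pow(Rational(-4, 17), -1)) = Mul(46, Rational(-17, 4)) = Rational(-391, 2)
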